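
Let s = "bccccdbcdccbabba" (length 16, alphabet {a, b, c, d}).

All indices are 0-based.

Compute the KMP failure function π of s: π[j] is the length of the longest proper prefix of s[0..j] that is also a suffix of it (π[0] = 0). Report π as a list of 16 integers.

π[0] = 0
j=1 s[j]='c': π[1]=0 (border '')
j=2 s[j]='c': π[2]=0 (border '')
j=3 s[j]='c': π[3]=0 (border '')
j=4 s[j]='c': π[4]=0 (border '')
j=5 s[j]='d': π[5]=0 (border '')
j=6 s[j]='b': π[6]=1 (border 'b')
j=7 s[j]='c': π[7]=2 (border 'bc')
j=8 s[j]='d': k: 2→0; π[8]=0 (border '')
j=9 s[j]='c': π[9]=0 (border '')
j=10 s[j]='c': π[10]=0 (border '')
j=11 s[j]='b': π[11]=1 (border 'b')
j=12 s[j]='a': k: 1→0; π[12]=0 (border '')
j=13 s[j]='b': π[13]=1 (border 'b')
j=14 s[j]='b': k: 1→0; π[14]=1 (border 'b')
j=15 s[j]='a': k: 1→0; π[15]=0 (border '')

[0, 0, 0, 0, 0, 0, 1, 2, 0, 0, 0, 1, 0, 1, 1, 0]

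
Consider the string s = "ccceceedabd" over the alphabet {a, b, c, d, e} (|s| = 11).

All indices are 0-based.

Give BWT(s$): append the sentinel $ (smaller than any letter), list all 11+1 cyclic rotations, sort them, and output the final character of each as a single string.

dda$ccebecec

rank  rotation      last
    0  $ccceceedabd  d
    1  abd$ccceceed  d
    2  bd$ccceceeda  a
    3  ccceceedabd$  $
    4  cceceedabd$c  c
    5  ceceedabd$cc  c
    6  ceedabd$ccce  e
    7  d$ccceceedab  b
    8  dabd$cccecee  e
    9  eceedabd$ccc  c
   10  edabd$cccece  e
   11  eedabd$cccec  c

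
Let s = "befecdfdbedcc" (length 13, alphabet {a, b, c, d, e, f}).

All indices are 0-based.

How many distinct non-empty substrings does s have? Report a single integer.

82

rank→(start, suffix):
  0 → (8, 'bedcc')
  1 → (0, 'befecdfdbedcc')
  2 → (12, 'c')
  3 → (11, 'cc')
  4 → (4, 'cdfdbedcc')
  5 → (7, 'dbedcc')
  6 → (10, 'dcc')
  7 → (5, 'dfdbedcc')
  8 → (3, 'ecdfdbedcc')
  9 → (9, 'edcc')
  10 → (1, 'efecdfdbedcc')
  11 → (6, 'fdbedcc')
  12 → (2, 'fecdfdbedcc')

SA = [8, 0, 12, 11, 4, 7, 10, 5, 3, 9, 1, 6, 2]
[i] adj suffixes → lcp
  [1] 8/0 → 2 ('be')
  [2] 0/12 → 0 ('')
  [3] 12/11 → 1 ('c')
  [4] 11/4 → 1 ('c')
  [5] 4/7 → 0 ('')
  [6] 7/10 → 1 ('d')
  [7] 10/5 → 1 ('d')
  [8] 5/3 → 0 ('')
  [9] 3/9 → 1 ('e')
  [10] 9/1 → 1 ('e')
  [11] 1/6 → 0 ('')
  [12] 6/2 → 1 ('f')

n(n+1)/2 = 13·14/2 = 91
Σ LCP = 0 + 2 + 0 + 1 + 1 + 0 + 1 + 1 + 0 + 1 + 1 + 0 + 1 = 9
distinct = 91 − 9 = 82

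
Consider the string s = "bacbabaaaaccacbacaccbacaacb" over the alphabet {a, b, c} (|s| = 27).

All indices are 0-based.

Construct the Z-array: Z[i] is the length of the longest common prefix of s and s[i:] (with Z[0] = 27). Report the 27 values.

Z[0]=27
i=1: fresh scan; Z[1]=0
i=2: fresh scan; Z[2]=0
i=3: fresh scan; Z[3]=2 extend→box=[3,5)
i=4: min(r-i=1, Z[1]=0)=0; Z[4]=0
i=5: fresh scan; Z[5]=2 extend→box=[5,7)
i=6: min(r-i=1, Z[1]=0)=0; Z[6]=0
i=7: fresh scan; Z[7]=0
i=8: fresh scan; Z[8]=0
i=9: fresh scan; Z[9]=0
i=10: fresh scan; Z[10]=0
i=11: fresh scan; Z[11]=0
i=12: fresh scan; Z[12]=0
i=13: fresh scan; Z[13]=0
i=14: fresh scan; Z[14]=3 extend→box=[14,17)
i=15: min(r-i=2, Z[1]=0)=0; Z[15]=0
i=16: min(r-i=1, Z[2]=0)=0; Z[16]=0
i=17: fresh scan; Z[17]=0
i=18: fresh scan; Z[18]=0
i=19: fresh scan; Z[19]=0
i=20: fresh scan; Z[20]=3 extend→box=[20,23)
i=21: min(r-i=2, Z[1]=0)=0; Z[21]=0
i=22: min(r-i=1, Z[2]=0)=0; Z[22]=0
i=23: fresh scan; Z[23]=0
i=24: fresh scan; Z[24]=0
i=25: fresh scan; Z[25]=0
i=26: fresh scan; Z[26]=1 extend→box=[26,27)

[27, 0, 0, 2, 0, 2, 0, 0, 0, 0, 0, 0, 0, 0, 3, 0, 0, 0, 0, 0, 3, 0, 0, 0, 0, 0, 1]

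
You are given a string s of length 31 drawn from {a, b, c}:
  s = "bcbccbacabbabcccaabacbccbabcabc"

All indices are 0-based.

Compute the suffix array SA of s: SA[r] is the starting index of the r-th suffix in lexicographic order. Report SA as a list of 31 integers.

rank→(start, suffix):
  0 → (16, 'aabacbccbabcabc')
  1 → (17, 'abacbccbabcabc')
  2 → (8, 'abbabcccaabacbccbabcabc')
  3 → (28, 'abc')
  4 → (25, 'abcabc')
  5 → (11, 'abcccaabacbccbabcabc')
  6 → (6, 'acabbabcccaabacbccbabcabc')
  7 → (19, 'acbccbabcabc')
  8 → (24, 'babcabc')
  9 → (10, 'babcccaabacbccbabcabc')
  10 → (5, 'bacabbabcccaabacbccbabcabc')
  11 → (18, 'bacbccbabcabc')
  12 → (9, 'bbabcccaabacbccbabcabc')
  13 → (29, 'bc')
  14 → (26, 'bcabc')
  15 → (0, 'bcbccbacabbabcccaabacbccbabcabc')
  16 → (21, 'bccbabcabc')
  17 → (2, 'bccbacabbabcccaabacbccbabcabc')
  18 → (12, 'bcccaabacbccbabcabc')
  19 → (30, 'c')
  20 → (15, 'caabacbccbabcabc')
  21 → (7, 'cabbabcccaabacbccbabcabc')
  22 → (27, 'cabc')
  23 → (23, 'cbabcabc')
  24 → (4, 'cbacabbabcccaabacbccbabcabc')
  25 → (20, 'cbccbabcabc')
  26 → (1, 'cbccbacabbabcccaabacbccbabcabc')
  27 → (14, 'ccaabacbccbabcabc')
  28 → (22, 'ccbabcabc')
  29 → (3, 'ccbacabbabcccaabacbccbabcabc')
  30 → (13, 'cccaabacbccbabcabc')

[16, 17, 8, 28, 25, 11, 6, 19, 24, 10, 5, 18, 9, 29, 26, 0, 21, 2, 12, 30, 15, 7, 27, 23, 4, 20, 1, 14, 22, 3, 13]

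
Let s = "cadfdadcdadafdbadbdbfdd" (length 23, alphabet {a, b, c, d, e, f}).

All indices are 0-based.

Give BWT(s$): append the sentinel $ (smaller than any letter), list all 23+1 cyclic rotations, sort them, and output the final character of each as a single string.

rank  rotation                  last
    0  $cadfdadcdadafdbadbdbfdd  d
    1  adafdbadbdbfdd$cadfdadcd  d
    2  adbdbfdd$cadfdadcdadafdb  b
    3  adcdadafdbadbdbfdd$cadfd  d
    4  adfdadcdadafdbadbdbfdd$c  c
    5  afdbadbdbfdd$cadfdadcdad  d
    6  badbdbfdd$cadfdadcdadafd  d
    7  bdbfdd$cadfdadcdadafdbad  d
    8  bfdd$cadfdadcdadafdbadbd  d
    9  cadfdadcdadafdbadbdbfdd$  $
   10  cdadafdbadbdbfdd$cadfdad  d
   11  d$cadfdadcdadafdbadbdbfd  d
   12  dadafdbadbdbfdd$cadfdadc  c
   13  dadcdadafdbadbdbfdd$cadf  f
   14  dafdbadbdbfdd$cadfdadcda  a
   15  dbadbdbfdd$cadfdadcdadaf  f
   16  dbdbfdd$cadfdadcdadafdba  a
   17  dbfdd$cadfdadcdadafdbadb  b
   18  dcdadafdbadbdbfdd$cadfda  a
   19  dd$cadfdadcdadafdbadbdbf  f
   20  dfdadcdadafdbadbdbfdd$ca  a
   21  fdadcdadafdbadbdbfdd$cad  d
   22  fdbadbdbfdd$cadfdadcdada  a
   23  fdd$cadfdadcdadafdbadbdb  b

ddbdcdddd$ddcfafabafadab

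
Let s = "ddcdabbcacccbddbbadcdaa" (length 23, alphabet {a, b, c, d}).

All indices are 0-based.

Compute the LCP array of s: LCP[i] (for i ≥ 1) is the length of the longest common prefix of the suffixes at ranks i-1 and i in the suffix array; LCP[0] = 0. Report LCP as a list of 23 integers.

rank→(start, suffix):
  0 → (22, 'a')
  1 → (21, 'aa')
  2 → (4, 'abbcacccbddbbadcdaa')
  3 → (8, 'acccbddbbadcdaa')
  4 → (17, 'adcdaa')
  5 → (16, 'badcdaa')
  6 → (15, 'bbadcdaa')
  7 → (5, 'bbcacccbddbbadcdaa')
  8 → (6, 'bcacccbddbbadcdaa')
  9 → (12, 'bddbbadcdaa')
  10 → (7, 'cacccbddbbadcdaa')
  11 → (11, 'cbddbbadcdaa')
  12 → (10, 'ccbddbbadcdaa')
  13 → (9, 'cccbddbbadcdaa')
  14 → (19, 'cdaa')
  15 → (2, 'cdabbcacccbddbbadcdaa')
  16 → (20, 'daa')
  17 → (3, 'dabbcacccbddbbadcdaa')
  18 → (14, 'dbbadcdaa')
  19 → (18, 'dcdaa')
  20 → (1, 'dcdabbcacccbddbbadcdaa')
  21 → (13, 'ddbbadcdaa')
  22 → (0, 'ddcdabbcacccbddbbadcdaa')

SA = [22, 21, 4, 8, 17, 16, 15, 5, 6, 12, 7, 11, 10, 9, 19, 2, 20, 3, 14, 18, 1, 13, 0]
i: (SA[i-1],SA[i]) lcp shared
  1: (22,21) 1 'a'
  2: (21,4) 1 'a'
  3: (4,8) 1 'a'
  4: (8,17) 1 'a'
  5: (17,16) 0 ''
  6: (16,15) 1 'b'
  7: (15,5) 2 'bb'
  8: (5,6) 1 'b'
  9: (6,12) 1 'b'
  10: (12,7) 0 ''
  11: (7,11) 1 'c'
  12: (11,10) 1 'c'
  13: (10,9) 2 'cc'
  14: (9,19) 1 'c'
  15: (19,2) 3 'cda'
  16: (2,20) 0 ''
  17: (20,3) 2 'da'
  18: (3,14) 1 'd'
  19: (14,18) 1 'd'
  20: (18,1) 4 'dcda'
  21: (1,13) 1 'd'
  22: (13,0) 2 'dd'

[0, 1, 1, 1, 1, 0, 1, 2, 1, 1, 0, 1, 1, 2, 1, 3, 0, 2, 1, 1, 4, 1, 2]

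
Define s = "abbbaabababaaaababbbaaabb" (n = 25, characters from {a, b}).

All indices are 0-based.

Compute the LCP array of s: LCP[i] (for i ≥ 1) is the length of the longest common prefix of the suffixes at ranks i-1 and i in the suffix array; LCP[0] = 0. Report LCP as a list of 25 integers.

rank | idx | suffix
   0 |  11 | aaaababbbaaabb
   1 |  12 | aaababbbaaabb
   2 |  20 | aaabb
   3 |   4 | aabababaaaababbbaaabb
   4 |  13 | aababbbaaabb
   5 |  21 | aabb
   6 |   9 | abaaaababbbaaabb
   7 |   7 | ababaaaababbbaaabb
   8 |   5 | abababaaaababbbaaabb
   9 |  14 | ababbbaaabb
  10 |  22 | abb
  11 |  16 | abbbaaabb
  12 |   0 | abbbaabababaaaababbbaaabb
  13 |  24 | b
  14 |  10 | baaaababbbaaabb
  15 |  19 | baaabb
  16 |   3 | baabababaaaababbbaaabb
  17 |   8 | babaaaababbbaaabb
  18 |   6 | bababaaaababbbaaabb
  19 |  15 | babbbaaabb
  20 |  23 | bb
  21 |  18 | bbaaabb
  22 |   2 | bbaabababaaaababbbaaabb
  23 |  17 | bbbaaabb
  24 |   1 | bbbaabababaaaababbbaaabb

SA = [11, 12, 20, 4, 13, 21, 9, 7, 5, 14, 22, 16, 0, 24, 10, 19, 3, 8, 6, 15, 23, 18, 2, 17, 1]
[i] adj suffixes → lcp
  [1] 11/12 → 3 ('aaa')
  [2] 12/20 → 4 ('aaab')
  [3] 20/4 → 2 ('aa')
  [4] 4/13 → 5 ('aabab')
  [5] 13/21 → 3 ('aab')
  [6] 21/9 → 1 ('a')
  [7] 9/7 → 3 ('aba')
  [8] 7/5 → 5 ('ababa')
  [9] 5/14 → 4 ('abab')
  [10] 14/22 → 2 ('ab')
  [11] 22/16 → 3 ('abb')
  [12] 16/0 → 6 ('abbbaa')
  [13] 0/24 → 0 ('')
  [14] 24/10 → 1 ('b')
  [15] 10/19 → 4 ('baaa')
  [16] 19/3 → 3 ('baa')
  [17] 3/8 → 2 ('ba')
  [18] 8/6 → 4 ('baba')
  [19] 6/15 → 3 ('bab')
  [20] 15/23 → 1 ('b')
  [21] 23/18 → 2 ('bb')
  [22] 18/2 → 4 ('bbaa')
  [23] 2/17 → 2 ('bb')
  [24] 17/1 → 5 ('bbbaa')

[0, 3, 4, 2, 5, 3, 1, 3, 5, 4, 2, 3, 6, 0, 1, 4, 3, 2, 4, 3, 1, 2, 4, 2, 5]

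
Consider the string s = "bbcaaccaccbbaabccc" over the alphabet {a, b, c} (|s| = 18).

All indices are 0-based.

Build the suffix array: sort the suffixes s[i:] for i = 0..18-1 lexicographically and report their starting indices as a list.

sorted suffixes:
  #0 SA[0]=12  'aabccc'
  #1 SA[1]=3  'aaccaccbbaabccc'
  #2 SA[2]=13  'abccc'
  #3 SA[3]=4  'accaccbbaabccc'
  #4 SA[4]=7  'accbbaabccc'
  #5 SA[5]=11  'baabccc'
  #6 SA[6]=10  'bbaabccc'
  #7 SA[7]=0  'bbcaaccaccbbaabccc'
  #8 SA[8]=1  'bcaaccaccbbaabccc'
  #9 SA[9]=14  'bccc'
  #10 SA[10]=17  'c'
  #11 SA[11]=2  'caaccaccbbaabccc'
  #12 SA[12]=6  'caccbbaabccc'
  #13 SA[13]=9  'cbbaabccc'
  #14 SA[14]=16  'cc'
  #15 SA[15]=5  'ccaccbbaabccc'
  #16 SA[16]=8  'ccbbaabccc'
  #17 SA[17]=15  'ccc'

[12, 3, 13, 4, 7, 11, 10, 0, 1, 14, 17, 2, 6, 9, 16, 5, 8, 15]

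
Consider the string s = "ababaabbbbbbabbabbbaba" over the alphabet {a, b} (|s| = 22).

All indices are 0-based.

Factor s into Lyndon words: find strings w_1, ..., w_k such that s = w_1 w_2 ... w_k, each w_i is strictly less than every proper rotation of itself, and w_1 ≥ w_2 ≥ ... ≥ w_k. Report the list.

["ab", "ab", "aabbbbbbabbabbbab", "a"]

emit factor 1: 'ab' (i=0, period=2)
emit factor 2: 'ab' (i=2, period=2)
emit factor 3: 'aabbbbbbabbabbbab' (i=4, period=17)
emit factor 4: 'a' (i=21, period=1)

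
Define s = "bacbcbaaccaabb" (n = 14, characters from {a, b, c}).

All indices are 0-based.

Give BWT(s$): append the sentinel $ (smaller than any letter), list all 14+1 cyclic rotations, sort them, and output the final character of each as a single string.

bcbababc$accbaa

rank  rotation         last
    0  $bacbcbaaccaabb  b
    1  aabb$bacbcbaacc  c
    2  aaccaabb$bacbcb  b
    3  abb$bacbcbaacca  a
    4  acbcbaaccaabb$b  b
    5  accaabb$bacbcba  a
    6  b$bacbcbaaccaab  b
    7  baaccaabb$bacbc  c
    8  bacbcbaaccaabb$  $
    9  bb$bacbcbaaccaa  a
   10  bcbaaccaabb$bac  c
   11  caabb$bacbcbaac  c
   12  cbaaccaabb$bacb  b
   13  cbcbaaccaabb$ba  a
   14  ccaabb$bacbcbaa  a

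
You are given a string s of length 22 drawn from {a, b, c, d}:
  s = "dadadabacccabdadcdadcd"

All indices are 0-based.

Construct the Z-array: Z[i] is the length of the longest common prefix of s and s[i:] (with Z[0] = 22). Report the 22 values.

Z[0]=22
i=1: fresh scan; Z[1]=0
i=2: fresh scan; Z[2]=4 grow→box=[2,6)
i=3: min(r-i=3, Z[1]=0)=0; Z[3]=0
i=4: min(r-i=2, Z[2]=4)=2; Z[4]=2
i=5: min(r-i=1, Z[3]=0)=0; Z[5]=0
i=6: fresh scan; Z[6]=0
i=7: fresh scan; Z[7]=0
i=8: fresh scan; Z[8]=0
i=9: fresh scan; Z[9]=0
i=10: fresh scan; Z[10]=0
i=11: fresh scan; Z[11]=0
i=12: fresh scan; Z[12]=0
i=13: fresh scan; Z[13]=3 grow→box=[13,16)
i=14: min(r-i=2, Z[1]=0)=0; Z[14]=0
i=15: min(r-i=1, Z[2]=4)=1; Z[15]=1
i=16: fresh scan; Z[16]=0
i=17: fresh scan; Z[17]=3 grow→box=[17,20)
i=18: min(r-i=2, Z[1]=0)=0; Z[18]=0
i=19: min(r-i=1, Z[2]=4)=1; Z[19]=1
i=20: fresh scan; Z[20]=0
i=21: fresh scan; Z[21]=1 grow→box=[21,22)

[22, 0, 4, 0, 2, 0, 0, 0, 0, 0, 0, 0, 0, 3, 0, 1, 0, 3, 0, 1, 0, 1]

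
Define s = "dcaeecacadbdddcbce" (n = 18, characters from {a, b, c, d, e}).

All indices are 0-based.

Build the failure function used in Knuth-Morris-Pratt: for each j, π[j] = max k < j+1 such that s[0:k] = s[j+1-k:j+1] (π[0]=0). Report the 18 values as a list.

π[0] = 0
j=1 s[j]='c': π[1]=0 (border '')
j=2 s[j]='a': π[2]=0 (border '')
j=3 s[j]='e': π[3]=0 (border '')
j=4 s[j]='e': π[4]=0 (border '')
j=5 s[j]='c': π[5]=0 (border '')
j=6 s[j]='a': π[6]=0 (border '')
j=7 s[j]='c': π[7]=0 (border '')
j=8 s[j]='a': π[8]=0 (border '')
j=9 s[j]='d': π[9]=1 (border 'd')
j=10 s[j]='b': k: 1→0; π[10]=0 (border '')
j=11 s[j]='d': π[11]=1 (border 'd')
j=12 s[j]='d': k: 1→0; π[12]=1 (border 'd')
j=13 s[j]='d': k: 1→0; π[13]=1 (border 'd')
j=14 s[j]='c': π[14]=2 (border 'dc')
j=15 s[j]='b': k: 2→0; π[15]=0 (border '')
j=16 s[j]='c': π[16]=0 (border '')
j=17 s[j]='e': π[17]=0 (border '')

[0, 0, 0, 0, 0, 0, 0, 0, 0, 1, 0, 1, 1, 1, 2, 0, 0, 0]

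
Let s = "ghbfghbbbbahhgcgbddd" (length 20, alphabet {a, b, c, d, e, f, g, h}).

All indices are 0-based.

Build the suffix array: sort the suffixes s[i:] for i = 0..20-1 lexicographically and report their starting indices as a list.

[10, 9, 8, 7, 6, 16, 2, 14, 19, 18, 17, 3, 15, 13, 4, 0, 5, 1, 12, 11]

sorted suffixes:
  #0 SA[0]=10  'ahhgcgbddd'
  #1 SA[1]=9  'bahhgcgbddd'
  #2 SA[2]=8  'bbahhgcgbddd'
  #3 SA[3]=7  'bbbahhgcgbddd'
  #4 SA[4]=6  'bbbbahhgcgbddd'
  #5 SA[5]=16  'bddd'
  #6 SA[6]=2  'bfghbbbbahhgcgbddd'
  #7 SA[7]=14  'cgbddd'
  #8 SA[8]=19  'd'
  #9 SA[9]=18  'dd'
  #10 SA[10]=17  'ddd'
  #11 SA[11]=3  'fghbbbbahhgcgbddd'
  #12 SA[12]=15  'gbddd'
  #13 SA[13]=13  'gcgbddd'
  #14 SA[14]=4  'ghbbbbahhgcgbddd'
  #15 SA[15]=0  'ghbfghbbbbahhgcgbddd'
  #16 SA[16]=5  'hbbbbahhgcgbddd'
  #17 SA[17]=1  'hbfghbbbbahhgcgbddd'
  #18 SA[18]=12  'hgcgbddd'
  #19 SA[19]=11  'hhgcgbddd'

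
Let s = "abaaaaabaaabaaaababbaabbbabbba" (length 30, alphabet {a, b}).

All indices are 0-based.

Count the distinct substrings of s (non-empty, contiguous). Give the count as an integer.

366

sorted suffixes:
  #0 SA[0]=29  'a'
  #1 SA[1]=2  'aaaaabaaabaaaababbaabbbabbba'
  #2 SA[2]=3  'aaaabaaabaaaababbaabbbabbba'
  #3 SA[3]=12  'aaaababbaabbbabbba'
  #4 SA[4]=8  'aaabaaaababbaabbbabbba'
  #5 SA[5]=4  'aaabaaabaaaababbaabbbabbba'
  #6 SA[6]=13  'aaababbaabbbabbba'
  #7 SA[7]=9  'aabaaaababbaabbbabbba'
  #8 SA[8]=5  'aabaaabaaaababbaabbbabbba'
  #9 SA[9]=14  'aababbaabbbabbba'
  #10 SA[10]=20  'aabbbabbba'
  #11 SA[11]=0  'abaaaaabaaabaaaababbaabbbabbba'
  #12 SA[12]=10  'abaaaababbaabbbabbba'
  #13 SA[13]=6  'abaaabaaaababbaabbbabbba'
  #14 SA[14]=15  'ababbaabbbabbba'
  #15 SA[15]=17  'abbaabbbabbba'
  #16 SA[16]=25  'abbba'
  #17 SA[17]=21  'abbbabbba'
  #18 SA[18]=28  'ba'
  #19 SA[19]=1  'baaaaabaaabaaaababbaabbbabbba'
  #20 SA[20]=11  'baaaababbaabbbabbba'
  #21 SA[21]=7  'baaabaaaababbaabbbabbba'
  #22 SA[22]=19  'baabbbabbba'
  #23 SA[23]=16  'babbaabbbabbba'
  #24 SA[24]=24  'babbba'
  #25 SA[25]=27  'bba'
  #26 SA[26]=18  'bbaabbbabbba'
  #27 SA[27]=23  'bbabbba'
  #28 SA[28]=26  'bbba'
  #29 SA[29]=22  'bbbabbba'

SA = [29, 2, 3, 12, 8, 4, 13, 9, 5, 14, 20, 0, 10, 6, 15, 17, 25, 21, 28, 1, 11, 7, 19, 16, 24, 27, 18, 23, 26, 22]
i: (SA[i-1],SA[i]) lcp shared
  1: (29,2) 1 'a'
  2: (2,3) 4 'aaaa'
  3: (3,12) 6 'aaaaba'
  4: (12,8) 3 'aaa'
  5: (8,4) 7 'aaabaaa'
  6: (4,13) 5 'aaaba'
  7: (13,9) 2 'aa'
  8: (9,5) 6 'aabaaa'
  9: (5,14) 4 'aaba'
  10: (14,20) 3 'aab'
  11: (20,0) 1 'a'
  12: (0,10) 6 'abaaaa'
  13: (10,6) 5 'abaaa'
  14: (6,15) 3 'aba'
  15: (15,17) 2 'ab'
  16: (17,25) 3 'abb'
  17: (25,21) 5 'abbba'
  18: (21,28) 0 ''
  19: (28,1) 2 'ba'
  20: (1,11) 5 'baaaa'
  21: (11,7) 4 'baaa'
  22: (7,19) 3 'baa'
  23: (19,16) 2 'ba'
  24: (16,24) 4 'babb'
  25: (24,27) 1 'b'
  26: (27,18) 3 'bba'
  27: (18,23) 3 'bba'
  28: (23,26) 2 'bb'
  29: (26,22) 4 'bbba'

n(n+1)/2 = 30·31/2 = 465
Σ LCP = 0 + 1 + 4 + 6 + 3 + 7 + 5 + 2 + 6 + 4 + 3 + 1 + 6 + 5 + 3 + 2 + 3 + 5 + 0 + 2 + 5 + 4 + 3 + 2 + 4 + 1 + 3 + 3 + 2 + 4 = 99
distinct = 465 − 99 = 366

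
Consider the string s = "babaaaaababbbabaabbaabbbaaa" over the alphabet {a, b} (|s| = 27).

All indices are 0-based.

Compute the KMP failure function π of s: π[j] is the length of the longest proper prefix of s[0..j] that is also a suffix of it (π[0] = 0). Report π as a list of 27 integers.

[0, 0, 1, 2, 0, 0, 0, 0, 1, 2, 3, 1, 1, 2, 3, 4, 5, 1, 1, 2, 0, 1, 1, 1, 2, 0, 0]

π[0] = 0
j=1 s[j]='a': π[1]=0 (border '')
j=2 s[j]='b': π[2]=1 (border 'b')
j=3 s[j]='a': π[3]=2 (border 'ba')
j=4 s[j]='a': k: 2→0; π[4]=0 (border '')
j=5 s[j]='a': π[5]=0 (border '')
j=6 s[j]='a': π[6]=0 (border '')
j=7 s[j]='a': π[7]=0 (border '')
j=8 s[j]='b': π[8]=1 (border 'b')
j=9 s[j]='a': π[9]=2 (border 'ba')
j=10 s[j]='b': π[10]=3 (border 'bab')
j=11 s[j]='b': k: 3→1→0; π[11]=1 (border 'b')
j=12 s[j]='b': k: 1→0; π[12]=1 (border 'b')
j=13 s[j]='a': π[13]=2 (border 'ba')
j=14 s[j]='b': π[14]=3 (border 'bab')
j=15 s[j]='a': π[15]=4 (border 'baba')
j=16 s[j]='a': π[16]=5 (border 'babaa')
j=17 s[j]='b': k: 5→0; π[17]=1 (border 'b')
j=18 s[j]='b': k: 1→0; π[18]=1 (border 'b')
j=19 s[j]='a': π[19]=2 (border 'ba')
j=20 s[j]='a': k: 2→0; π[20]=0 (border '')
j=21 s[j]='b': π[21]=1 (border 'b')
j=22 s[j]='b': k: 1→0; π[22]=1 (border 'b')
j=23 s[j]='b': k: 1→0; π[23]=1 (border 'b')
j=24 s[j]='a': π[24]=2 (border 'ba')
j=25 s[j]='a': k: 2→0; π[25]=0 (border '')
j=26 s[j]='a': π[26]=0 (border '')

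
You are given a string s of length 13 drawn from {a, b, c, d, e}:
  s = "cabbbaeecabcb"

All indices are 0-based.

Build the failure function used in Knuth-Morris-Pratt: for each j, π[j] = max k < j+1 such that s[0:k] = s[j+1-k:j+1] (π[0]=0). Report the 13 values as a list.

π[0] = 0
j=1 s[j]='a': π[1]=0 (border '')
j=2 s[j]='b': π[2]=0 (border '')
j=3 s[j]='b': π[3]=0 (border '')
j=4 s[j]='b': π[4]=0 (border '')
j=5 s[j]='a': π[5]=0 (border '')
j=6 s[j]='e': π[6]=0 (border '')
j=7 s[j]='e': π[7]=0 (border '')
j=8 s[j]='c': π[8]=1 (border 'c')
j=9 s[j]='a': π[9]=2 (border 'ca')
j=10 s[j]='b': π[10]=3 (border 'cab')
j=11 s[j]='c': k: 3→0; π[11]=1 (border 'c')
j=12 s[j]='b': k: 1→0; π[12]=0 (border '')

[0, 0, 0, 0, 0, 0, 0, 0, 1, 2, 3, 1, 0]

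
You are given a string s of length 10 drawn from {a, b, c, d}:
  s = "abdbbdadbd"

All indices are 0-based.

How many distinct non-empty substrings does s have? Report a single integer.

45

sorted suffixes:
  #0 SA[0]=0  'abdbbdadbd'
  #1 SA[1]=6  'adbd'
  #2 SA[2]=3  'bbdadbd'
  #3 SA[3]=8  'bd'
  #4 SA[4]=4  'bdadbd'
  #5 SA[5]=1  'bdbbdadbd'
  #6 SA[6]=9  'd'
  #7 SA[7]=5  'dadbd'
  #8 SA[8]=2  'dbbdadbd'
  #9 SA[9]=7  'dbd'

SA = [0, 6, 3, 8, 4, 1, 9, 5, 2, 7]
i: (SA[i-1],SA[i]) lcp shared
  1: (0,6) 1 'a'
  2: (6,3) 0 ''
  3: (3,8) 1 'b'
  4: (8,4) 2 'bd'
  5: (4,1) 2 'bd'
  6: (1,9) 0 ''
  7: (9,5) 1 'd'
  8: (5,2) 1 'd'
  9: (2,7) 2 'db'

n(n+1)/2 = 10·11/2 = 55
Σ LCP = 0 + 1 + 0 + 1 + 2 + 2 + 0 + 1 + 1 + 2 = 10
distinct = 55 − 10 = 45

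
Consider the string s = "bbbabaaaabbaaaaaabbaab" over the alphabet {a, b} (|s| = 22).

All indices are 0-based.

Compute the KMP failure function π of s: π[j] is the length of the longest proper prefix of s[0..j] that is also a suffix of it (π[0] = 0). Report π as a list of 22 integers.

π[0] = 0
j=1 s[j]='b': π[1]=1 (border 'b')
j=2 s[j]='b': π[2]=2 (border 'bb')
j=3 s[j]='a': k: 2→1→0; π[3]=0 (border '')
j=4 s[j]='b': π[4]=1 (border 'b')
j=5 s[j]='a': k: 1→0; π[5]=0 (border '')
j=6 s[j]='a': π[6]=0 (border '')
j=7 s[j]='a': π[7]=0 (border '')
j=8 s[j]='a': π[8]=0 (border '')
j=9 s[j]='b': π[9]=1 (border 'b')
j=10 s[j]='b': π[10]=2 (border 'bb')
j=11 s[j]='a': k: 2→1→0; π[11]=0 (border '')
j=12 s[j]='a': π[12]=0 (border '')
j=13 s[j]='a': π[13]=0 (border '')
j=14 s[j]='a': π[14]=0 (border '')
j=15 s[j]='a': π[15]=0 (border '')
j=16 s[j]='a': π[16]=0 (border '')
j=17 s[j]='b': π[17]=1 (border 'b')
j=18 s[j]='b': π[18]=2 (border 'bb')
j=19 s[j]='a': k: 2→1→0; π[19]=0 (border '')
j=20 s[j]='a': π[20]=0 (border '')
j=21 s[j]='b': π[21]=1 (border 'b')

[0, 1, 2, 0, 1, 0, 0, 0, 0, 1, 2, 0, 0, 0, 0, 0, 0, 1, 2, 0, 0, 1]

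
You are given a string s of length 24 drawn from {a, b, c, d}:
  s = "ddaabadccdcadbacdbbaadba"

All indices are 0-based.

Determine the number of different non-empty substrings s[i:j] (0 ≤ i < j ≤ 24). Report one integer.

rank | idx | suffix
   0 |  23 | a
   1 |   2 | aabadccdcadbacdbbaadba
   2 |  19 | aadba
   3 |   3 | abadccdcadbacdbbaadba
   4 |  14 | acdbbaadba
   5 |  20 | adba
   6 |  11 | adbacdbbaadba
   7 |   5 | adccdcadbacdbbaadba
   8 |  22 | ba
   9 |  18 | baadba
  10 |  13 | bacdbbaadba
  11 |   4 | badccdcadbacdbbaadba
  12 |  17 | bbaadba
  13 |  10 | cadbacdbbaadba
  14 |   7 | ccdcadbacdbbaadba
  15 |  15 | cdbbaadba
  16 |   8 | cdcadbacdbbaadba
  17 |   1 | daabadccdcadbacdbbaadba
  18 |  21 | dba
  19 |  12 | dbacdbbaadba
  20 |  16 | dbbaadba
  21 |   9 | dcadbacdbbaadba
  22 |   6 | dccdcadbacdbbaadba
  23 |   0 | ddaabadccdcadbacdbbaadba

SA = [23, 2, 19, 3, 14, 20, 11, 5, 22, 18, 13, 4, 17, 10, 7, 15, 8, 1, 21, 12, 16, 9, 6, 0]
[i] adj suffixes → lcp
  [1] 23/2 → 1 ('a')
  [2] 2/19 → 2 ('aa')
  [3] 19/3 → 1 ('a')
  [4] 3/14 → 1 ('a')
  [5] 14/20 → 1 ('a')
  [6] 20/11 → 4 ('adba')
  [7] 11/5 → 2 ('ad')
  [8] 5/22 → 0 ('')
  [9] 22/18 → 2 ('ba')
  [10] 18/13 → 2 ('ba')
  [11] 13/4 → 2 ('ba')
  [12] 4/17 → 1 ('b')
  [13] 17/10 → 0 ('')
  [14] 10/7 → 1 ('c')
  [15] 7/15 → 1 ('c')
  [16] 15/8 → 2 ('cd')
  [17] 8/1 → 0 ('')
  [18] 1/21 → 1 ('d')
  [19] 21/12 → 3 ('dba')
  [20] 12/16 → 2 ('db')
  [21] 16/9 → 1 ('d')
  [22] 9/6 → 2 ('dc')
  [23] 6/0 → 1 ('d')

n(n+1)/2 = 24·25/2 = 300
Σ LCP = 0 + 1 + 2 + 1 + 1 + 1 + 4 + 2 + 0 + 2 + 2 + 2 + 1 + 0 + 1 + 1 + 2 + 0 + 1 + 3 + 2 + 1 + 2 + 1 = 33
distinct = 300 − 33 = 267

267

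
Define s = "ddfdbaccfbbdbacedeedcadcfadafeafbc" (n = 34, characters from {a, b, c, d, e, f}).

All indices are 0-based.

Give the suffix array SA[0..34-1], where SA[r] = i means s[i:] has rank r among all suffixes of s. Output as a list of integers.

[5, 13, 25, 21, 30, 27, 4, 12, 9, 32, 10, 33, 20, 6, 14, 23, 7, 26, 3, 11, 19, 22, 0, 16, 1, 29, 18, 15, 17, 24, 8, 31, 2, 28]

rank→(start, suffix):
  0 → (5, 'accfbbdbacedeedcadcfadafeafbc')
  1 → (13, 'acedeedcadcfadafeafbc')
  2 → (25, 'adafeafbc')
  3 → (21, 'adcfadafeafbc')
  4 → (30, 'afbc')
  5 → (27, 'afeafbc')
  6 → (4, 'baccfbbdbacedeedcadcfadafeafbc')
  7 → (12, 'bacedeedcadcfadafeafbc')
  8 → (9, 'bbdbacedeedcadcfadafeafbc')
  9 → (32, 'bc')
  10 → (10, 'bdbacedeedcadcfadafeafbc')
  11 → (33, 'c')
  12 → (20, 'cadcfadafeafbc')
  13 → (6, 'ccfbbdbacedeedcadcfadafeafbc')
  14 → (14, 'cedeedcadcfadafeafbc')
  15 → (23, 'cfadafeafbc')
  16 → (7, 'cfbbdbacedeedcadcfadafeafbc')
  17 → (26, 'dafeafbc')
  18 → (3, 'dbaccfbbdbacedeedcadcfadafeafbc')
  19 → (11, 'dbacedeedcadcfadafeafbc')
  20 → (19, 'dcadcfadafeafbc')
  21 → (22, 'dcfadafeafbc')
  22 → (0, 'ddfdbaccfbbdbacedeedcadcfadafeafbc')
  23 → (16, 'deedcadcfadafeafbc')
  24 → (1, 'dfdbaccfbbdbacedeedcadcfadafeafbc')
  25 → (29, 'eafbc')
  26 → (18, 'edcadcfadafeafbc')
  27 → (15, 'edeedcadcfadafeafbc')
  28 → (17, 'eedcadcfadafeafbc')
  29 → (24, 'fadafeafbc')
  30 → (8, 'fbbdbacedeedcadcfadafeafbc')
  31 → (31, 'fbc')
  32 → (2, 'fdbaccfbbdbacedeedcadcfadafeafbc')
  33 → (28, 'feafbc')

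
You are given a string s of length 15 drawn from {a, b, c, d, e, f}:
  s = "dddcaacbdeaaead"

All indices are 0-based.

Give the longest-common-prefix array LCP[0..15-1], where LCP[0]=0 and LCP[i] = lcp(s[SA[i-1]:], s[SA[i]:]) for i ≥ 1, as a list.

[0, 2, 1, 1, 1, 0, 0, 1, 0, 1, 1, 2, 1, 0, 2]

rank | idx | suffix
   0 |   4 | aacbdeaaead
   1 |  10 | aaead
   2 |   5 | acbdeaaead
   3 |  13 | ad
   4 |  11 | aead
   5 |   7 | bdeaaead
   6 |   3 | caacbdeaaead
   7 |   6 | cbdeaaead
   8 |  14 | d
   9 |   2 | dcaacbdeaaead
  10 |   1 | ddcaacbdeaaead
  11 |   0 | dddcaacbdeaaead
  12 |   8 | deaaead
  13 |   9 | eaaead
  14 |  12 | ead

SA = [4, 10, 5, 13, 11, 7, 3, 6, 14, 2, 1, 0, 8, 9, 12]
rank  pair      lcp
   1  s[4:],s[10:]  2  'aa'
   2  s[10:],s[5:]  1  'a'
   3  s[5:],s[13:]  1  'a'
   4  s[13:],s[11:]  1  'a'
   5  s[11:],s[7:]  0  ''
   6  s[7:],s[3:]  0  ''
   7  s[3:],s[6:]  1  'c'
   8  s[6:],s[14:]  0  ''
   9  s[14:],s[2:]  1  'd'
  10  s[2:],s[1:]  1  'd'
  11  s[1:],s[0:]  2  'dd'
  12  s[0:],s[8:]  1  'd'
  13  s[8:],s[9:]  0  ''
  14  s[9:],s[12:]  2  'ea'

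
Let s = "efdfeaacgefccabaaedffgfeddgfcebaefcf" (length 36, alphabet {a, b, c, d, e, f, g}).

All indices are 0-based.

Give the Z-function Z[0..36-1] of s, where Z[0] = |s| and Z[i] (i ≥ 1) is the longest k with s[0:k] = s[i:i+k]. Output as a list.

[36, 0, 0, 0, 1, 0, 0, 0, 0, 2, 0, 0, 0, 0, 0, 0, 0, 1, 0, 0, 0, 0, 0, 1, 0, 0, 0, 0, 0, 1, 0, 0, 2, 0, 0, 0]

Z[0]=36
i=1: fresh scan; Z[1]=0
i=2: fresh scan; Z[2]=0
i=3: fresh scan; Z[3]=0
i=4: fresh scan; Z[4]=1 grow→box=[4,5)
i=5: fresh scan; Z[5]=0
i=6: fresh scan; Z[6]=0
i=7: fresh scan; Z[7]=0
i=8: fresh scan; Z[8]=0
i=9: fresh scan; Z[9]=2 grow→box=[9,11)
i=10: min(r-i=1, Z[1]=0)=0; Z[10]=0
i=11: fresh scan; Z[11]=0
i=12: fresh scan; Z[12]=0
i=13: fresh scan; Z[13]=0
i=14: fresh scan; Z[14]=0
i=15: fresh scan; Z[15]=0
i=16: fresh scan; Z[16]=0
i=17: fresh scan; Z[17]=1 grow→box=[17,18)
i=18: fresh scan; Z[18]=0
i=19: fresh scan; Z[19]=0
i=20: fresh scan; Z[20]=0
i=21: fresh scan; Z[21]=0
i=22: fresh scan; Z[22]=0
i=23: fresh scan; Z[23]=1 grow→box=[23,24)
i=24: fresh scan; Z[24]=0
i=25: fresh scan; Z[25]=0
i=26: fresh scan; Z[26]=0
i=27: fresh scan; Z[27]=0
i=28: fresh scan; Z[28]=0
i=29: fresh scan; Z[29]=1 grow→box=[29,30)
i=30: fresh scan; Z[30]=0
i=31: fresh scan; Z[31]=0
i=32: fresh scan; Z[32]=2 grow→box=[32,34)
i=33: min(r-i=1, Z[1]=0)=0; Z[33]=0
i=34: fresh scan; Z[34]=0
i=35: fresh scan; Z[35]=0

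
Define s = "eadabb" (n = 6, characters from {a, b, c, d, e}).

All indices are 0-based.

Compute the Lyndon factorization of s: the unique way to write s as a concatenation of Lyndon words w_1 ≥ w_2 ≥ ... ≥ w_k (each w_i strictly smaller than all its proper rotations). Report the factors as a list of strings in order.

emit factor 1: 'e' (i=0, period=1)
emit factor 2: 'ad' (i=1, period=2)
emit factor 3: 'abb' (i=3, period=3)

["e", "ad", "abb"]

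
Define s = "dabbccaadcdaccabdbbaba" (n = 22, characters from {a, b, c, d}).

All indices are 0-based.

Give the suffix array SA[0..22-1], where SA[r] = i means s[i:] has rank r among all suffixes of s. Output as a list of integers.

[21, 6, 19, 1, 14, 11, 7, 20, 18, 17, 2, 3, 15, 5, 13, 4, 12, 9, 0, 10, 16, 8]

rank | idx | suffix
   0 |  21 | a
   1 |   6 | aadcdaccabdbbaba
   2 |  19 | aba
   3 |   1 | abbccaadcdaccabdbbaba
   4 |  14 | abdbbaba
   5 |  11 | accabdbbaba
   6 |   7 | adcdaccabdbbaba
   7 |  20 | ba
   8 |  18 | baba
   9 |  17 | bbaba
  10 |   2 | bbccaadcdaccabdbbaba
  11 |   3 | bccaadcdaccabdbbaba
  12 |  15 | bdbbaba
  13 |   5 | caadcdaccabdbbaba
  14 |  13 | cabdbbaba
  15 |   4 | ccaadcdaccabdbbaba
  16 |  12 | ccabdbbaba
  17 |   9 | cdaccabdbbaba
  18 |   0 | dabbccaadcdaccabdbbaba
  19 |  10 | daccabdbbaba
  20 |  16 | dbbaba
  21 |   8 | dcdaccabdbbaba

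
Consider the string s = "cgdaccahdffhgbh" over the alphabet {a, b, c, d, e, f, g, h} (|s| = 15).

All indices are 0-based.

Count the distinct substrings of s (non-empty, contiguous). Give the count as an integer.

rank→(start, suffix):
  0 → (3, 'accahdffhgbh')
  1 → (6, 'ahdffhgbh')
  2 → (13, 'bh')
  3 → (5, 'cahdffhgbh')
  4 → (4, 'ccahdffhgbh')
  5 → (0, 'cgdaccahdffhgbh')
  6 → (2, 'daccahdffhgbh')
  7 → (8, 'dffhgbh')
  8 → (9, 'ffhgbh')
  9 → (10, 'fhgbh')
  10 → (12, 'gbh')
  11 → (1, 'gdaccahdffhgbh')
  12 → (14, 'h')
  13 → (7, 'hdffhgbh')
  14 → (11, 'hgbh')

SA = [3, 6, 13, 5, 4, 0, 2, 8, 9, 10, 12, 1, 14, 7, 11]
[i] adj suffixes → lcp
  [1] 3/6 → 1 ('a')
  [2] 6/13 → 0 ('')
  [3] 13/5 → 0 ('')
  [4] 5/4 → 1 ('c')
  [5] 4/0 → 1 ('c')
  [6] 0/2 → 0 ('')
  [7] 2/8 → 1 ('d')
  [8] 8/9 → 0 ('')
  [9] 9/10 → 1 ('f')
  [10] 10/12 → 0 ('')
  [11] 12/1 → 1 ('g')
  [12] 1/14 → 0 ('')
  [13] 14/7 → 1 ('h')
  [14] 7/11 → 1 ('h')

n(n+1)/2 = 15·16/2 = 120
Σ LCP = 0 + 1 + 0 + 0 + 1 + 1 + 0 + 1 + 0 + 1 + 0 + 1 + 0 + 1 + 1 = 8
distinct = 120 − 8 = 112

112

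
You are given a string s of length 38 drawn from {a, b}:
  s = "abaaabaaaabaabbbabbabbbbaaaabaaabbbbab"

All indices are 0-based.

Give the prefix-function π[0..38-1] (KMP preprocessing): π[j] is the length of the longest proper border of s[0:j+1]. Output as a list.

[0, 0, 1, 1, 1, 2, 3, 4, 5, 1, 2, 3, 4, 2, 0, 0, 1, 2, 0, 1, 2, 0, 0, 0, 1, 1, 1, 1, 2, 3, 4, 5, 6, 0, 0, 0, 1, 2]

π[0] = 0
j=1 s[j]='b': π[1]=0 (border '')
j=2 s[j]='a': π[2]=1 (border 'a')
j=3 s[j]='a': k: 1→0; π[3]=1 (border 'a')
j=4 s[j]='a': k: 1→0; π[4]=1 (border 'a')
j=5 s[j]='b': π[5]=2 (border 'ab')
j=6 s[j]='a': π[6]=3 (border 'aba')
j=7 s[j]='a': π[7]=4 (border 'abaa')
j=8 s[j]='a': π[8]=5 (border 'abaaa')
j=9 s[j]='a': k: 5→1→0; π[9]=1 (border 'a')
j=10 s[j]='b': π[10]=2 (border 'ab')
j=11 s[j]='a': π[11]=3 (border 'aba')
j=12 s[j]='a': π[12]=4 (border 'abaa')
j=13 s[j]='b': k: 4→1; π[13]=2 (border 'ab')
j=14 s[j]='b': k: 2→0; π[14]=0 (border '')
j=15 s[j]='b': π[15]=0 (border '')
j=16 s[j]='a': π[16]=1 (border 'a')
j=17 s[j]='b': π[17]=2 (border 'ab')
j=18 s[j]='b': k: 2→0; π[18]=0 (border '')
j=19 s[j]='a': π[19]=1 (border 'a')
j=20 s[j]='b': π[20]=2 (border 'ab')
j=21 s[j]='b': k: 2→0; π[21]=0 (border '')
j=22 s[j]='b': π[22]=0 (border '')
j=23 s[j]='b': π[23]=0 (border '')
j=24 s[j]='a': π[24]=1 (border 'a')
j=25 s[j]='a': k: 1→0; π[25]=1 (border 'a')
j=26 s[j]='a': k: 1→0; π[26]=1 (border 'a')
j=27 s[j]='a': k: 1→0; π[27]=1 (border 'a')
j=28 s[j]='b': π[28]=2 (border 'ab')
j=29 s[j]='a': π[29]=3 (border 'aba')
j=30 s[j]='a': π[30]=4 (border 'abaa')
j=31 s[j]='a': π[31]=5 (border 'abaaa')
j=32 s[j]='b': π[32]=6 (border 'abaaab')
j=33 s[j]='b': k: 6→2→0; π[33]=0 (border '')
j=34 s[j]='b': π[34]=0 (border '')
j=35 s[j]='b': π[35]=0 (border '')
j=36 s[j]='a': π[36]=1 (border 'a')
j=37 s[j]='b': π[37]=2 (border 'ab')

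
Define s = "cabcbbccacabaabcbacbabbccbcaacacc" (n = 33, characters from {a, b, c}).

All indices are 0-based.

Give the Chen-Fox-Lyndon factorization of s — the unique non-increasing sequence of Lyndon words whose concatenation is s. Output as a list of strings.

emit factor 1: 'c' (i=0, period=1)
emit factor 2: 'abcbbccac' (i=1, period=9)
emit factor 3: 'ab' (i=10, period=2)
emit factor 4: 'aabcbacbabbccbcaacacc' (i=12, period=21)

["c", "abcbbccac", "ab", "aabcbacbabbccbcaacacc"]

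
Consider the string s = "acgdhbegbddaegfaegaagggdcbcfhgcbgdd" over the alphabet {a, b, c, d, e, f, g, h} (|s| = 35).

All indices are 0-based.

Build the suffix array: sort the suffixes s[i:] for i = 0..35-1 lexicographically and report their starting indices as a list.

rank | idx | suffix
   0 |  18 | aagggdcbcfhgcbgdd
   1 |   0 | acgdhbegbddaegfaegaagggdcbcfhgcbgdd
   2 |  15 | aegaagggdcbcfhgcbgdd
   3 |  11 | aegfaegaagggdcbcfhgcbgdd
   4 |  19 | agggdcbcfhgcbgdd
   5 |  25 | bcfhgcbgdd
   6 |   8 | bddaegfaegaagggdcbcfhgcbgdd
   7 |   5 | begbddaegfaegaagggdcbcfhgcbgdd
   8 |  31 | bgdd
   9 |  24 | cbcfhgcbgdd
  10 |  30 | cbgdd
  11 |  26 | cfhgcbgdd
  12 |   1 | cgdhbegbddaegfaegaagggdcbcfhgcbgdd
  13 |  34 | d
  14 |  10 | daegfaegaagggdcbcfhgcbgdd
  15 |  23 | dcbcfhgcbgdd
  16 |  33 | dd
  17 |   9 | ddaegfaegaagggdcbcfhgcbgdd
  18 |   3 | dhbegbddaegfaegaagggdcbcfhgcbgdd
  19 |  16 | egaagggdcbcfhgcbgdd
  20 |   6 | egbddaegfaegaagggdcbcfhgcbgdd
  21 |  12 | egfaegaagggdcbcfhgcbgdd
  22 |  14 | faegaagggdcbcfhgcbgdd
  23 |  27 | fhgcbgdd
  24 |  17 | gaagggdcbcfhgcbgdd
  25 |   7 | gbddaegfaegaagggdcbcfhgcbgdd
  26 |  29 | gcbgdd
  27 |  22 | gdcbcfhgcbgdd
  28 |  32 | gdd
  29 |   2 | gdhbegbddaegfaegaagggdcbcfhgcbgdd
  30 |  13 | gfaegaagggdcbcfhgcbgdd
  31 |  21 | ggdcbcfhgcbgdd
  32 |  20 | gggdcbcfhgcbgdd
  33 |   4 | hbegbddaegfaegaagggdcbcfhgcbgdd
  34 |  28 | hgcbgdd

[18, 0, 15, 11, 19, 25, 8, 5, 31, 24, 30, 26, 1, 34, 10, 23, 33, 9, 3, 16, 6, 12, 14, 27, 17, 7, 29, 22, 32, 2, 13, 21, 20, 4, 28]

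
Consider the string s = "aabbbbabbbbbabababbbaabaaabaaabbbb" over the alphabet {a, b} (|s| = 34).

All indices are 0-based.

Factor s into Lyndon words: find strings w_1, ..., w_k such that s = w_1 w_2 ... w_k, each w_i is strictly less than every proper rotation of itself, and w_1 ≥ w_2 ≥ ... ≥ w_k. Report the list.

["aabbbbabbbbbabababbb", "aab", "aaabaaabbbb"]

emit factor 1: 'aabbbbabbbbbabababbb' (i=0, period=20)
emit factor 2: 'aab' (i=20, period=3)
emit factor 3: 'aaabaaabbbb' (i=23, period=11)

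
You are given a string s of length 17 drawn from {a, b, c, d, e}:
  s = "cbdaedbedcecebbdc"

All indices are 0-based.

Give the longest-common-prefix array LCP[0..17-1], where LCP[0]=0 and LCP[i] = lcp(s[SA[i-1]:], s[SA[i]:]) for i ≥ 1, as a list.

sorted suffixes:
  #0 SA[0]=3  'aedbedcecebbdc'
  #1 SA[1]=13  'bbdc'
  #2 SA[2]=1  'bdaedbedcecebbdc'
  #3 SA[3]=14  'bdc'
  #4 SA[4]=6  'bedcecebbdc'
  #5 SA[5]=16  'c'
  #6 SA[6]=0  'cbdaedbedcecebbdc'
  #7 SA[7]=11  'cebbdc'
  #8 SA[8]=9  'cecebbdc'
  #9 SA[9]=2  'daedbedcecebbdc'
  #10 SA[10]=5  'dbedcecebbdc'
  #11 SA[11]=15  'dc'
  #12 SA[12]=8  'dcecebbdc'
  #13 SA[13]=12  'ebbdc'
  #14 SA[14]=10  'ecebbdc'
  #15 SA[15]=4  'edbedcecebbdc'
  #16 SA[16]=7  'edcecebbdc'

SA = [3, 13, 1, 14, 6, 16, 0, 11, 9, 2, 5, 15, 8, 12, 10, 4, 7]
i: (SA[i-1],SA[i]) lcp shared
  1: (3,13) 0 ''
  2: (13,1) 1 'b'
  3: (1,14) 2 'bd'
  4: (14,6) 1 'b'
  5: (6,16) 0 ''
  6: (16,0) 1 'c'
  7: (0,11) 1 'c'
  8: (11,9) 2 'ce'
  9: (9,2) 0 ''
  10: (2,5) 1 'd'
  11: (5,15) 1 'd'
  12: (15,8) 2 'dc'
  13: (8,12) 0 ''
  14: (12,10) 1 'e'
  15: (10,4) 1 'e'
  16: (4,7) 2 'ed'

[0, 0, 1, 2, 1, 0, 1, 1, 2, 0, 1, 1, 2, 0, 1, 1, 2]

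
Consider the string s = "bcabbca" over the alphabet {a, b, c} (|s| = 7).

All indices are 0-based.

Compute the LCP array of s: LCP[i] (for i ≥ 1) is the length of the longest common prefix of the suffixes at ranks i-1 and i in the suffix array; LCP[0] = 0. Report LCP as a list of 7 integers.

sorted suffixes:
  #0 SA[0]=6  'a'
  #1 SA[1]=2  'abbca'
  #2 SA[2]=3  'bbca'
  #3 SA[3]=4  'bca'
  #4 SA[4]=0  'bcabbca'
  #5 SA[5]=5  'ca'
  #6 SA[6]=1  'cabbca'

SA = [6, 2, 3, 4, 0, 5, 1]
i: (SA[i-1],SA[i]) lcp shared
  1: (6,2) 1 'a'
  2: (2,3) 0 ''
  3: (3,4) 1 'b'
  4: (4,0) 3 'bca'
  5: (0,5) 0 ''
  6: (5,1) 2 'ca'

[0, 1, 0, 1, 3, 0, 2]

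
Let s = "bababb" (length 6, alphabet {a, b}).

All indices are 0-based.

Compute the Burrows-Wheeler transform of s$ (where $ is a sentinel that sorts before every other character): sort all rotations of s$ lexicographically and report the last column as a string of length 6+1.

rank  rotation last
    0  $bababb  b
    1  ababb$b  b
    2  abb$bab  b
    3  b$babab  b
    4  bababb$  $
    5  babb$ba  a
    6  bb$baba  a

bbbb$aa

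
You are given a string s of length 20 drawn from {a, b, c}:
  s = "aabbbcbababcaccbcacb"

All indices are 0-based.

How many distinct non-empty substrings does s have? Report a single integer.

rank→(start, suffix):
  0 → (0, 'aabbbcbababcaccbcacb')
  1 → (7, 'ababcaccbcacb')
  2 → (1, 'abbbcbababcaccbcacb')
  3 → (9, 'abcaccbcacb')
  4 → (17, 'acb')
  5 → (12, 'accbcacb')
  6 → (19, 'b')
  7 → (6, 'bababcaccbcacb')
  8 → (8, 'babcaccbcacb')
  9 → (2, 'bbbcbababcaccbcacb')
  10 → (3, 'bbcbababcaccbcacb')
  11 → (15, 'bcacb')
  12 → (10, 'bcaccbcacb')
  13 → (4, 'bcbababcaccbcacb')
  14 → (16, 'cacb')
  15 → (11, 'caccbcacb')
  16 → (18, 'cb')
  17 → (5, 'cbababcaccbcacb')
  18 → (14, 'cbcacb')
  19 → (13, 'ccbcacb')

SA = [0, 7, 1, 9, 17, 12, 19, 6, 8, 2, 3, 15, 10, 4, 16, 11, 18, 5, 14, 13]
[i] adj suffixes → lcp
  [1] 0/7 → 1 ('a')
  [2] 7/1 → 2 ('ab')
  [3] 1/9 → 2 ('ab')
  [4] 9/17 → 1 ('a')
  [5] 17/12 → 2 ('ac')
  [6] 12/19 → 0 ('')
  [7] 19/6 → 1 ('b')
  [8] 6/8 → 3 ('bab')
  [9] 8/2 → 1 ('b')
  [10] 2/3 → 2 ('bb')
  [11] 3/15 → 1 ('b')
  [12] 15/10 → 4 ('bcac')
  [13] 10/4 → 2 ('bc')
  [14] 4/16 → 0 ('')
  [15] 16/11 → 3 ('cac')
  [16] 11/18 → 1 ('c')
  [17] 18/5 → 2 ('cb')
  [18] 5/14 → 2 ('cb')
  [19] 14/13 → 1 ('c')

n(n+1)/2 = 20·21/2 = 210
Σ LCP = 0 + 1 + 2 + 2 + 1 + 2 + 0 + 1 + 3 + 1 + 2 + 1 + 4 + 2 + 0 + 3 + 1 + 2 + 2 + 1 = 31
distinct = 210 − 31 = 179

179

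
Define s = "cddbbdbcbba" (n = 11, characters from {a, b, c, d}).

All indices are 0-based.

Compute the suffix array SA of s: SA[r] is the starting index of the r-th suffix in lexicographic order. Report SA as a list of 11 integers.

[10, 9, 8, 3, 6, 4, 7, 0, 2, 5, 1]

rank→(start, suffix):
  0 → (10, 'a')
  1 → (9, 'ba')
  2 → (8, 'bba')
  3 → (3, 'bbdbcbba')
  4 → (6, 'bcbba')
  5 → (4, 'bdbcbba')
  6 → (7, 'cbba')
  7 → (0, 'cddbbdbcbba')
  8 → (2, 'dbbdbcbba')
  9 → (5, 'dbcbba')
  10 → (1, 'ddbbdbcbba')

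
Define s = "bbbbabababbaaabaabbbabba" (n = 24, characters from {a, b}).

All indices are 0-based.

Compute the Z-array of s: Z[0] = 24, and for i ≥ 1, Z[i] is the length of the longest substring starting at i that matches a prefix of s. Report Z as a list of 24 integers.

[24, 3, 2, 1, 0, 1, 0, 1, 0, 2, 1, 0, 0, 0, 1, 0, 0, 3, 2, 1, 0, 2, 1, 0]

Z[0]=24
i=1: outside box; Z[1]=3 extend→box=[1,4)
i=2: min(r-i=2, Z[1]=3)=2; Z[2]=2
i=3: min(r-i=1, Z[2]=2)=1; Z[3]=1
i=4: outside box; Z[4]=0
i=5: outside box; Z[5]=1 extend→box=[5,6)
i=6: outside box; Z[6]=0
i=7: outside box; Z[7]=1 extend→box=[7,8)
i=8: outside box; Z[8]=0
i=9: outside box; Z[9]=2 extend→box=[9,11)
i=10: min(r-i=1, Z[1]=3)=1; Z[10]=1
i=11: outside box; Z[11]=0
i=12: outside box; Z[12]=0
i=13: outside box; Z[13]=0
i=14: outside box; Z[14]=1 extend→box=[14,15)
i=15: outside box; Z[15]=0
i=16: outside box; Z[16]=0
i=17: outside box; Z[17]=3 extend→box=[17,20)
i=18: min(r-i=2, Z[1]=3)=2; Z[18]=2
i=19: min(r-i=1, Z[2]=2)=1; Z[19]=1
i=20: outside box; Z[20]=0
i=21: outside box; Z[21]=2 extend→box=[21,23)
i=22: min(r-i=1, Z[1]=3)=1; Z[22]=1
i=23: outside box; Z[23]=0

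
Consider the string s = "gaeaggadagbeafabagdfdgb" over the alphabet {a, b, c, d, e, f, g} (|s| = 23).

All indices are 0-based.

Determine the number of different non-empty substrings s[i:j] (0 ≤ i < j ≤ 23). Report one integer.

sorted suffixes:
  #0 SA[0]=14  'abagdfdgb'
  #1 SA[1]=6  'adagbeafabagdfdgb'
  #2 SA[2]=1  'aeaggadagbeafabagdfdgb'
  #3 SA[3]=12  'afabagdfdgb'
  #4 SA[4]=8  'agbeafabagdfdgb'
  #5 SA[5]=16  'agdfdgb'
  #6 SA[6]=3  'aggadagbeafabagdfdgb'
  #7 SA[7]=22  'b'
  #8 SA[8]=15  'bagdfdgb'
  #9 SA[9]=10  'beafabagdfdgb'
  #10 SA[10]=7  'dagbeafabagdfdgb'
  #11 SA[11]=18  'dfdgb'
  #12 SA[12]=20  'dgb'
  #13 SA[13]=11  'eafabagdfdgb'
  #14 SA[14]=2  'eaggadagbeafabagdfdgb'
  #15 SA[15]=13  'fabagdfdgb'
  #16 SA[16]=19  'fdgb'
  #17 SA[17]=5  'gadagbeafabagdfdgb'
  #18 SA[18]=0  'gaeaggadagbeafabagdfdgb'
  #19 SA[19]=21  'gb'
  #20 SA[20]=9  'gbeafabagdfdgb'
  #21 SA[21]=17  'gdfdgb'
  #22 SA[22]=4  'ggadagbeafabagdfdgb'

SA = [14, 6, 1, 12, 8, 16, 3, 22, 15, 10, 7, 18, 20, 11, 2, 13, 19, 5, 0, 21, 9, 17, 4]
[i] adj suffixes → lcp
  [1] 14/6 → 1 ('a')
  [2] 6/1 → 1 ('a')
  [3] 1/12 → 1 ('a')
  [4] 12/8 → 1 ('a')
  [5] 8/16 → 2 ('ag')
  [6] 16/3 → 2 ('ag')
  [7] 3/22 → 0 ('')
  [8] 22/15 → 1 ('b')
  [9] 15/10 → 1 ('b')
  [10] 10/7 → 0 ('')
  [11] 7/18 → 1 ('d')
  [12] 18/20 → 1 ('d')
  [13] 20/11 → 0 ('')
  [14] 11/2 → 2 ('ea')
  [15] 2/13 → 0 ('')
  [16] 13/19 → 1 ('f')
  [17] 19/5 → 0 ('')
  [18] 5/0 → 2 ('ga')
  [19] 0/21 → 1 ('g')
  [20] 21/9 → 2 ('gb')
  [21] 9/17 → 1 ('g')
  [22] 17/4 → 1 ('g')

n(n+1)/2 = 23·24/2 = 276
Σ LCP = 0 + 1 + 1 + 1 + 1 + 2 + 2 + 0 + 1 + 1 + 0 + 1 + 1 + 0 + 2 + 0 + 1 + 0 + 2 + 1 + 2 + 1 + 1 = 22
distinct = 276 − 22 = 254

254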